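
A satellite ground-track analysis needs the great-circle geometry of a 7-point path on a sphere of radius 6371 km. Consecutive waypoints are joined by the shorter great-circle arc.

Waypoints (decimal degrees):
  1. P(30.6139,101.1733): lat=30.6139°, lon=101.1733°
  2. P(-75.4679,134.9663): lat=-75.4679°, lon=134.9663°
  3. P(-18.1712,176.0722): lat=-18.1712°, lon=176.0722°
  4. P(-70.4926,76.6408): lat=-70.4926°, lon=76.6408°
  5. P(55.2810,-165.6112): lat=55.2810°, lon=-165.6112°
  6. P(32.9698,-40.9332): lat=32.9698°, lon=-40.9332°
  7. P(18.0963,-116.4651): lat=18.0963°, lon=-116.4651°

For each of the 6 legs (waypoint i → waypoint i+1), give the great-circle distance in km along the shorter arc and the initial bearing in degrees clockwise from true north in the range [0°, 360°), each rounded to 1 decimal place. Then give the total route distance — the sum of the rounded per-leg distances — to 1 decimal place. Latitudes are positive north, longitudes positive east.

Leg 1: dist=12039.1 km, bearing=171.5°
Leg 2: dist=6806.8 km, bearing=45.5°
Leg 3: dist=8450.5 km, bearing=199.8°
Leg 4: dist=16645.0 km, bearing=87.2°
Leg 5: dist=8884.0 km, bearing=44.5°
Leg 6: dist=7604.7 km, bearing=278.1°
Total: 60430.1 km

Leg 1: φ1=0.5343134, φ2=-1.3171633, Δφ=-1.8514767, Δλ=0.5897991 rad; a=sin²(Δφ/2)+cosφ1·cosφ2·sin²(Δλ/2)=0.6567467060; c=2·atan2(√a, √(1-a))=1.889665998; dist=6371·c=12039.062 ≈ 12039.1 km; running total=12039.1 km
Leg 1 bearing: y=sinΔλ·cosφ2=0.13956154, x=cosφ1·sinφ2-sinφ1·cosφ2·cosΔλ=-0.93927869; θ=atan2(y, x)=171.5486° ≈ 171.5°
Leg 2: φ1=-1.3171633, φ2=-0.3171473, Δφ=1.0000161, Δλ=0.7174333 rad; a=sin²(Δφ/2)+cosφ1·cosφ2·sin²(Δλ/2)=0.2592399798; c=2·atan2(√a, √(1-a))=1.068408095; dist=6371·c=6806.828 ≈ 6806.8 km; running total=18845.9 km
Leg 2 bearing: y=sinΔλ·cosφ2=0.62466496, x=cosφ1·sinφ2-sinφ1·cosφ2·cosΔλ=0.61476185; θ=atan2(y, x)=45.4578° ≈ 45.5°
Leg 3: φ1=-0.3171473, φ2=-1.2303280, Δφ=-0.9131807, Δλ=-1.7354053 rad; a=sin²(Δφ/2)+cosφ1·cosφ2·sin²(Δλ/2)=0.3790172833; c=2·atan2(√a, √(1-a))=1.326405361; dist=6371·c=8450.529 ≈ 8450.5 km; running total=27296.4 km
Leg 3 bearing: y=sinΔλ·cosφ2=-0.32941472, x=cosφ1·sinφ2-sinφ1·cosφ2·cosΔλ=-0.91265474; θ=atan2(y, x)=-160.1534° <0 so +360° → 199.8466° ≈ 199.8°
Leg 4: φ1=-1.2303280, φ2=0.9648355, Δφ=2.1951634, Δλ=-4.2280950 rad; a=sin²(Δφ/2)+cosφ1·cosφ2·sin²(Δλ/2)=0.9316614393; c=2·atan2(√a, √(1-a))=2.612613868; dist=6371·c=16644.963 ≈ 16645.0 km; running total=43941.4 km
Leg 4 bearing: y=sinΔλ·cosφ2=0.50405585, x=cosφ1·sinφ2-sinφ1·cosφ2·cosΔλ=0.02452164; θ=atan2(y, x)=87.2148° ≈ 87.2°
Leg 5: φ1=0.9648355, φ2=0.5754316, Δφ=-0.3894039, Δλ=2.1760416 rad; a=sin²(Δφ/2)+cosφ1·cosφ2·sin²(Δλ/2)=0.4122812561; c=2·atan2(√a, √(1-a))=1.394446196; dist=6371·c=8884.017 ≈ 8884.0 km; running total=52825.4 km
Leg 5 bearing: y=sinΔλ·cosφ2=0.68992726, x=cosφ1·sinφ2-sinφ1·cosφ2·cosΔλ=0.70229770; θ=atan2(y, x)=44.4909° ≈ 44.5°
Leg 6: φ1=0.5754316, φ2=0.3158400, Δφ=-0.2595915, Δλ=-1.3182803 rad; a=sin²(Δφ/2)+cosφ1·cosφ2·sin²(Δλ/2)=0.3158631540; c=2·atan2(√a, √(1-a))=1.193644800; dist=6371·c=7604.711 ≈ 7604.7 km; running total=60430.1 km
Leg 6 bearing: y=sinΔλ·cosφ2=-0.92039135, x=cosφ1·sinφ2-sinφ1·cosφ2·cosΔλ=0.13135545; θ=atan2(y, x)=-81.8778° <0 so +360° → 278.1222° ≈ 278.1°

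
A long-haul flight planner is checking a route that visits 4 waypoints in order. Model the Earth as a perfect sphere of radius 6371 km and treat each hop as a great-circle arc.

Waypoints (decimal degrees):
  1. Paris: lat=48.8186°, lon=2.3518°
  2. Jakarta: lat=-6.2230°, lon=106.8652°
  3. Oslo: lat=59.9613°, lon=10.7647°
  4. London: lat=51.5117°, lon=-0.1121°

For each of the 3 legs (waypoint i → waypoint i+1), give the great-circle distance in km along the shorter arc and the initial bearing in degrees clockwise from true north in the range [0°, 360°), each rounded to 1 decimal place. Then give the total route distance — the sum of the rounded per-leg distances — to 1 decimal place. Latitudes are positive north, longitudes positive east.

Leg 1: dist=11588.6 km, bearing=83.1°
Leg 2: dist=10945.7 km, bearing=329.8°
Leg 3: dist=1157.2 km, bearing=220.5°
Total: 23691.5 km

Leg 1: φ1=0.8520453, φ2=-0.1086118, Δφ=-0.9606571, Δλ=1.8241029 rad; a=sin²(Δφ/2)+cosφ1·cosφ2·sin²(Δλ/2)=0.6228110166; c=2·atan2(√a, √(1-a))=1.818957658; dist=6371·c=11588.579 ≈ 11588.6 km; running total=11588.6 km
Leg 1 bearing: y=sinΔλ·cosφ2=0.96238462, x=cosφ1·sinφ2-sinφ1·cosφ2·cosΔλ=0.11612777; θ=atan2(y, x)=83.1196° ≈ 83.1°
Leg 2: φ1=-0.1086118, φ2=1.0465221, Δφ=1.1551339, Δλ=-1.6772701 rad; a=sin²(Δφ/2)+cosφ1·cosφ2·sin²(Δλ/2)=0.5733621077; c=2·atan2(√a, √(1-a))=1.718052155; dist=6371·c=10945.710 ≈ 10945.7 km; running total=22534.3 km
Leg 2 bearing: y=sinΔλ·cosφ2=-0.49775003, x=cosφ1·sinφ2-sinφ1·cosφ2·cosΔλ=0.85481981; θ=atan2(y, x)=-30.2117° <0 so +360° → 329.7883° ≈ 329.8°
Leg 3: φ1=1.0465221, φ2=0.8990488, Δφ=-0.1474733, Δλ=-0.1898360 rad; a=sin²(Δφ/2)+cosφ1·cosφ2·sin²(Δλ/2)=0.0082256390; c=2·atan2(√a, √(1-a))=0.181640218; dist=6371·c=1157.230 ≈ 1157.2 km; running total=23691.5 km
Leg 3 bearing: y=sinΔλ·cosφ2=-0.11743699, x=cosφ1·sinφ2-sinφ1·cosφ2·cosΔλ=-0.13726057; θ=atan2(y, x)=-139.4505° <0 so +360° → 220.5495° ≈ 220.5°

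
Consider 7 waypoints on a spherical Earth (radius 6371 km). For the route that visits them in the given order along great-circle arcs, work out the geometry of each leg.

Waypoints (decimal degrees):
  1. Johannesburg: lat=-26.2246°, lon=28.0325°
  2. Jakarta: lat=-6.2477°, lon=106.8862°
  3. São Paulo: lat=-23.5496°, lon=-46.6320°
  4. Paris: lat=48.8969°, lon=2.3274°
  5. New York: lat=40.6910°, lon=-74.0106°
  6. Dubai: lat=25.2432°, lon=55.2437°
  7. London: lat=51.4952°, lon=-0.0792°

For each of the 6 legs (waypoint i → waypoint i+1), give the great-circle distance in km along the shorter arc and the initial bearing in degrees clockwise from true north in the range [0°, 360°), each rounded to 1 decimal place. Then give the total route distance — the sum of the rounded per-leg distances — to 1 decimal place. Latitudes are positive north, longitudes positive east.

Leg 1: φ1=-0.4577056, φ2=-0.1090429, Δφ=0.3486627, Δλ=1.3762567 rad; a=sin²(Δφ/2)+cosφ1·cosφ2·sin²(Δλ/2)=0.3897617903; c=2·atan2(√a, √(1-a))=1.348493444; dist=6371·c=8591.252 ≈ 8591.3 km; running total=8591.3 km
Leg 1 bearing: y=sinΔλ·cosφ2=0.97530951, x=cosφ1·sinφ2-sinφ1·cosφ2·cosΔλ=-0.01270852; θ=atan2(y, x)=90.7465° ≈ 90.7°
Leg 2: φ1=-0.1090429, φ2=-0.4110181, Δφ=-0.3019751, Δλ=-2.6793981 rad; a=sin²(Δφ/2)+cosφ1·cosφ2·sin²(Δλ/2)=0.8860874174; c=2·atan2(√a, √(1-a))=2.453053122; dist=6371·c=15628.401 ≈ 15628.4 km; running total=24219.7 km
Leg 2 bearing: y=sinΔλ·cosφ2=-0.40877540, x=cosφ1·sinφ2-sinφ1·cosφ2·cosΔλ=-0.48646551; θ=atan2(y, x)=-139.9598° <0 so +360° → 220.0402° ≈ 220.0°
Leg 3: φ1=-0.4110181, φ2=0.8534119, Δφ=1.2644300, Δλ=0.8545027 rad; a=sin²(Δφ/2)+cosφ1·cosφ2·sin²(Δλ/2)=0.4526810173; c=2·atan2(√a, √(1-a))=1.476016521; dist=6371·c=9403.701 ≈ 9403.7 km; running total=33623.4 km
Leg 3 bearing: y=sinΔλ·cosφ2=0.49585242, x=cosφ1·sinφ2-sinφ1·cosφ2·cosΔλ=0.86323464; θ=atan2(y, x)=29.8736° ≈ 29.9°
Leg 4: φ1=0.8534119, φ2=0.7101919, Δφ=-0.1432200, Δλ=-1.3323494 rad; a=sin²(Δφ/2)+cosφ1·cosφ2·sin²(Δλ/2)=0.1954891536; c=2·atan2(√a, √(1-a))=0.915969761; dist=6371·c=5835.643 ≈ 5835.6 km; running total=39459.0 km
Leg 4 bearing: y=sinΔλ·cosφ2=-0.73678319, x=cosφ1·sinφ2-sinφ1·cosφ2·cosΔλ=0.29367176; θ=atan2(y, x)=-68.2684° <0 so +360° → 291.7316° ≈ 291.7°
Leg 5: φ1=0.7101919, φ2=0.4405770, Δφ=-0.2696150, Δλ=2.2559131 rad; a=sin²(Δφ/2)+cosφ1·cosφ2·sin²(Δλ/2)=0.5779619221; c=2·atan2(√a, √(1-a))=1.727358995; dist=6371·c=11005.004 ≈ 11005.0 km; running total=50464.0 km
Leg 5 bearing: y=sinΔλ·cosφ2=0.70039966, x=cosφ1·sinφ2-sinφ1·cosφ2·cosΔλ=0.69651136; θ=atan2(y, x)=45.1595° ≈ 45.2°
Leg 6: φ1=0.4405770, φ2=0.8987608, Δφ=0.4581838, Δλ=-0.9655668 rad; a=sin²(Δφ/2)+cosφ1·cosφ2·sin²(Δλ/2)=0.1729391285; c=2·atan2(√a, √(1-a))=0.857775408; dist=6371·c=5464.887 ≈ 5464.9 km; running total=55928.9 km
Leg 6 bearing: y=sinΔλ·cosφ2=-0.51199221, x=cosφ1·sinφ2-sinφ1·cosφ2·cosΔλ=0.55676630; θ=atan2(y, x)=-42.6011° <0 so +360° → 317.3989° ≈ 317.4°

Leg 1: dist=8591.3 km, bearing=90.7°
Leg 2: dist=15628.4 km, bearing=220.0°
Leg 3: dist=9403.7 km, bearing=29.9°
Leg 4: dist=5835.6 km, bearing=291.7°
Leg 5: dist=11005.0 km, bearing=45.2°
Leg 6: dist=5464.9 km, bearing=317.4°
Total: 55928.9 km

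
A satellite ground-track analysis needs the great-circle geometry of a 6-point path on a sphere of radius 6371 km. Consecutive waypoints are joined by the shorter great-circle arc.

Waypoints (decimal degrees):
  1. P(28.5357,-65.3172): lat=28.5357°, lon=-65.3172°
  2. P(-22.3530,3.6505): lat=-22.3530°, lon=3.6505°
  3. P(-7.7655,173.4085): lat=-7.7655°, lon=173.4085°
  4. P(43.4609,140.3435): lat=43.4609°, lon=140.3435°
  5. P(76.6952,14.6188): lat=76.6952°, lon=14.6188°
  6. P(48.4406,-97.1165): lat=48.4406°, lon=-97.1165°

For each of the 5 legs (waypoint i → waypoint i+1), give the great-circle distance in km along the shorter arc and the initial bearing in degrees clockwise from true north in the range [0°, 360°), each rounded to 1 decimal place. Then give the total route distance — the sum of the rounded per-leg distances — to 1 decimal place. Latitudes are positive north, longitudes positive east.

Leg 1: φ1=0.4980419, φ2=-0.3901334, Δφ=-0.8881754, Δλ=1.2037134 rad; a=sin²(Δφ/2)+cosφ1·cosφ2·sin²(Δλ/2)=0.4450367945; c=2·atan2(√a, √(1-a))=1.460647315; dist=6371·c=9305.784 ≈ 9305.8 km; running total=9305.8 km
Leg 1 bearing: y=sinΔλ·cosφ2=0.86324264, x=cosφ1·sinφ2-sinφ1·cosφ2·cosΔλ=-0.49267467; θ=atan2(y, x)=119.7145° ≈ 119.7°
Leg 2: φ1=-0.3901334, φ2=-0.1355335, Δφ=0.2545999, Δλ=2.9628360 rad; a=sin²(Δφ/2)+cosφ1·cosφ2·sin²(Δλ/2)=0.9251937348; c=2·atan2(√a, √(1-a))=2.587517597; dist=6371·c=16485.075 ≈ 16485.1 km; running total=25790.9 km
Leg 2 bearing: y=sinΔλ·cosφ2=0.17617555, x=cosφ1·sinφ2-sinφ1·cosφ2·cosΔλ=-0.49578556; θ=atan2(y, x)=160.4375° ≈ 160.4°
Leg 3: φ1=-0.1355335, φ2=0.7585358, Δφ=0.8940693, Δλ=-0.5770931 rad; a=sin²(Δφ/2)+cosφ1·cosφ2·sin²(Δλ/2)=0.2451131081; c=2·atan2(√a, √(1-a))=1.035874505; dist=6371·c=6599.556 ≈ 6599.6 km; running total=32390.5 km
Leg 3 bearing: y=sinΔλ·cosφ2=-0.39601329, x=cosφ1·sinφ2-sinφ1·cosφ2·cosΔλ=0.76374352; θ=atan2(y, x)=-27.4075° <0 so +360° → 332.5925° ≈ 332.6°
Leg 4: φ1=0.7585358, φ2=1.3385838, Δφ=0.5800480, Δλ=-2.1943100 rad; a=sin²(Δφ/2)+cosφ1·cosφ2·sin²(Δλ/2)=0.2140679282; c=2·atan2(√a, √(1-a))=0.962019886; dist=6371·c=6129.029 ≈ 6129.0 km; running total=38519.5 km
Leg 4 bearing: y=sinΔλ·cosφ2=-0.18682790, x=cosφ1·sinφ2-sinφ1·cosφ2·cosΔλ=0.79879080; θ=atan2(y, x)=-13.1642° <0 so +360° → 346.8358° ≈ 346.8°
Leg 5: φ1=1.3385838, φ2=0.8454480, Δφ=-0.4931358, Δλ=-1.9501489 rad; a=sin²(Δφ/2)+cosφ1·cosφ2·sin²(Δλ/2)=0.1641757072; c=2·atan2(√a, √(1-a))=0.834364575; dist=6371·c=5315.737 ≈ 5315.7 km; running total=43835.2 km
Leg 5 bearing: y=sinΔλ·cosφ2=-0.61623173, x=cosφ1·sinφ2-sinφ1·cosφ2·cosΔλ=0.41127439; θ=atan2(y, x)=-56.2808° <0 so +360° → 303.7192° ≈ 303.7°

Leg 1: dist=9305.8 km, bearing=119.7°
Leg 2: dist=16485.1 km, bearing=160.4°
Leg 3: dist=6599.6 km, bearing=332.6°
Leg 4: dist=6129.0 km, bearing=346.8°
Leg 5: dist=5315.7 km, bearing=303.7°
Total: 43835.2 km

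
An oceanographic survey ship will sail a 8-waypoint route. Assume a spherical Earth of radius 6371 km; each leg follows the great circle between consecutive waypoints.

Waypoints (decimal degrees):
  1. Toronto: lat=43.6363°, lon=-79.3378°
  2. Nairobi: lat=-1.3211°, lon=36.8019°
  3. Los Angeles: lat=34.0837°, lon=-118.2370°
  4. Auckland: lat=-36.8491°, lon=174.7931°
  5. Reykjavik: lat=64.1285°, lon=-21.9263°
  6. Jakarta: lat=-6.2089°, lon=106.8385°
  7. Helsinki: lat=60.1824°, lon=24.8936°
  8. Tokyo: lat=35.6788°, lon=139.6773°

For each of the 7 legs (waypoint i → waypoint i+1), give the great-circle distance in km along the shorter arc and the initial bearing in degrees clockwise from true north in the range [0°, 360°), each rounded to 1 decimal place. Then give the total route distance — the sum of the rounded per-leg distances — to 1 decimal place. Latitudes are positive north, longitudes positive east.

Leg 1: φ1=0.7615971, φ2=-0.0230575, Δφ=-0.7846547, Δλ=2.0270202 rad; a=sin²(Δφ/2)+cosφ1·cosφ2·sin²(Δλ/2)=0.6673374469; c=2·atan2(√a, √(1-a))=1.912056535; dist=6371·c=12181.712 ≈ 12181.7 km; running total=12181.7 km
Leg 1 bearing: y=sinΔλ·cosφ2=0.89748390, x=cosφ1·sinφ2-sinφ1·cosφ2·cosΔλ=0.28725487; θ=atan2(y, x)=72.2519° ≈ 72.3°
Leg 2: φ1=-0.0230575, φ2=0.5948728, Δφ=0.6179303, Δλ=-2.7059393 rad; a=sin²(Δφ/2)+cosφ1·cosφ2·sin²(Δλ/2)=0.8817901558; c=2·atan2(√a, √(1-a))=2.439636153; dist=6371·c=15542.922 ≈ 15542.9 km; running total=27724.6 km
Leg 2 bearing: y=sinΔλ·cosφ2=-0.34951111, x=cosφ1·sinφ2-sinφ1·cosφ2·cosΔλ=0.54294299; θ=atan2(y, x)=-32.7708° <0 so +360° → 327.2292° ≈ 327.2°
Leg 3: φ1=0.5948728, φ2=-0.6431381, Δφ=-1.2380109, Δλ=5.1143401 rad; a=sin²(Δφ/2)+cosφ1·cosφ2·sin²(Δλ/2)=0.5383996763; c=2·atan2(√a, √(1-a))=1.647671376; dist=6371·c=10497.314 ≈ 10497.3 km; running total=38221.9 km
Leg 3 bearing: y=sinΔλ·cosφ2=-0.73643995, x=cosφ1·sinφ2-sinφ1·cosφ2·cosΔλ=-0.67212949; θ=atan2(y, x)=-132.3859° <0 so +360° → 227.6141° ≈ 227.6°
Leg 4: φ1=-0.6431381, φ2=1.1192535, Δφ=1.7623916, Δλ=-3.4334012 rad; a=sin²(Δφ/2)+cosφ1·cosφ2·sin²(Δλ/2)=0.9370103041; c=2·atan2(√a, √(1-a))=2.634212804; dist=6371·c=16782.570 ≈ 16782.6 km; running total=55004.5 km
Leg 4 bearing: y=sinΔλ·cosφ2=0.12553250, x=cosφ1·sinφ2-sinφ1·cosφ2·cosΔλ=0.46939277; θ=atan2(y, x)=14.9726° ≈ 15.0°
Leg 5: φ1=1.1192535, φ2=-0.1083657, Δφ=-1.2276192, Δλ=2.2473697 rad; a=sin²(Δφ/2)+cosφ1·cosφ2·sin²(Δλ/2)=0.6844618626; c=2·atan2(√a, √(1-a))=1.948647124; dist=6371·c=12414.831 ≈ 12414.8 km; running total=67419.3 km
Leg 5 bearing: y=sinΔλ·cosφ2=0.77514906, x=cosφ1·sinφ2-sinφ1·cosφ2·cosΔλ=0.51287349; θ=atan2(y, x)=56.5096° ≈ 56.5°
Leg 6: φ1=-0.1083657, φ2=1.0503810, Δφ=1.1587468, Δλ=-1.4302083 rad; a=sin²(Δφ/2)+cosφ1·cosφ2·sin²(Δλ/2)=0.5122841528; c=2·atan2(√a, √(1-a))=1.595367105; dist=6371·c=10164.084 ≈ 10164.1 km; running total=77583.4 km
Leg 6 bearing: y=sinΔλ·cosφ2=-0.49233461, x=cosφ1·sinφ2-sinφ1·cosφ2·cosΔλ=0.87005921; θ=atan2(y, x)=-29.5039° <0 so +360° → 330.4961° ≈ 330.5°
Leg 7: φ1=1.0503810, φ2=0.6227125, Δφ=-0.4276685, Δλ=2.0033535 rad; a=sin²(Δφ/2)+cosφ1·cosφ2·sin²(Δλ/2)=0.3316443673; c=2·atan2(√a, √(1-a))=1.227374300; dist=6371·c=7819.602 ≈ 7819.6 km; running total=85403.0 km
Leg 7 bearing: y=sinΔλ·cosφ2=0.73748399, x=cosφ1·sinφ2-sinφ1·cosφ2·cosΔλ=0.58544247; θ=atan2(y, x)=51.5561° ≈ 51.6°

Leg 1: dist=12181.7 km, bearing=72.3°
Leg 2: dist=15542.9 km, bearing=327.2°
Leg 3: dist=10497.3 km, bearing=227.6°
Leg 4: dist=16782.6 km, bearing=15.0°
Leg 5: dist=12414.8 km, bearing=56.5°
Leg 6: dist=10164.1 km, bearing=330.5°
Leg 7: dist=7819.6 km, bearing=51.6°
Total: 85403.0 km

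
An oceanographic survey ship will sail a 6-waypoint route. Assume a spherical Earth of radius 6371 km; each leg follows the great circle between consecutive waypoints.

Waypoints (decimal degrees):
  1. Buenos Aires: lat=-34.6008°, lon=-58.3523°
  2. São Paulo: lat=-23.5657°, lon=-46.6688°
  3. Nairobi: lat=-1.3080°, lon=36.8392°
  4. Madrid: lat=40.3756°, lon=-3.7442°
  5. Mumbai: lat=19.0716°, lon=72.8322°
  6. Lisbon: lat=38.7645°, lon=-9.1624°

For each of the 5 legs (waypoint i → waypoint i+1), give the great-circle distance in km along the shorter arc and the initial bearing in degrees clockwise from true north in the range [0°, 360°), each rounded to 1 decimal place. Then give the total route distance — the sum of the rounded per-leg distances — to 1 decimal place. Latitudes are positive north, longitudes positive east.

Leg 1: dist=1669.1 km, bearing=45.8°
Leg 2: dist=9287.8 km, bearing=88.6°
Leg 3: dist=6192.8 km, bearing=323.1°
Leg 4: dist=7532.3 km, bearing=83.4°
Leg 5: dist=8018.1 km, bearing=305.8°
Total: 32700.1 km

Leg 1: φ1=-0.6038979, φ2=-0.4112991, Δφ=0.1925988, Δλ=0.2039155 rad; a=sin²(Δφ/2)+cosφ1·cosφ2·sin²(Δλ/2)=0.0170609323; c=2·atan2(√a, √(1-a))=0.261983588; dist=6371·c=1669.097 ≈ 1669.1 km; running total=1669.1 km
Leg 1 bearing: y=sinΔλ·cosφ2=0.18561680, x=cosφ1·sinφ2-sinφ1·cosφ2·cosΔλ=0.18062622; θ=atan2(y, x)=45.7807° ≈ 45.8°
Leg 2: φ1=-0.4112991, φ2=-0.0228289, Δφ=0.3884701, Δλ=1.4574896 rad; a=sin²(Δφ/2)+cosφ1·cosφ2·sin²(Δλ/2)=0.4436328164; c=2·atan2(√a, √(1-a))=1.457821793; dist=6371·c=9287.783 ≈ 9287.8 km; running total=10956.9 km
Leg 2 bearing: y=sinΔλ·cosφ2=0.99332875, x=cosφ1·sinφ2-sinφ1·cosφ2·cosΔλ=0.02426824; θ=atan2(y, x)=88.6005° ≈ 88.6°
Leg 3: φ1=-0.0228289, φ2=0.7046872, Δφ=0.7275161, Δλ=-0.7083140 rad; a=sin²(Δφ/2)+cosφ1·cosφ2·sin²(Δλ/2)=0.2181853120; c=2·atan2(√a, √(1-a))=0.972023310; dist=6371·c=6192.761 ≈ 6192.8 km; running total=17149.7 km
Leg 3 bearing: y=sinΔλ·cosφ2=-0.49560147, x=cosφ1·sinφ2-sinφ1·cosφ2·cosΔλ=0.66083365; θ=atan2(y, x)=-36.8686° <0 so +360° → 323.1314° ≈ 323.1°
Leg 4: φ1=0.7046872, φ2=0.3328622, Δφ=-0.3718249, Δλ=1.3365103 rad; a=sin²(Δφ/2)+cosφ1·cosφ2·sin²(Δλ/2)=0.3105932052; c=2·atan2(√a, √(1-a))=1.182282318; dist=6371·c=7532.321 ≈ 7532.3 km; running total=24682.0 km
Leg 4 bearing: y=sinΔλ·cosφ2=0.91929088, x=cosφ1·sinφ2-sinφ1·cosφ2·cosΔλ=0.10679207; θ=atan2(y, x)=83.3738° ≈ 83.4°
Leg 5: φ1=0.3328622, φ2=0.6765682, Δφ=0.3437059, Δλ=-1.4310757 rad; a=sin²(Δφ/2)+cosφ1·cosφ2·sin²(Δλ/2)=0.3463930335; c=2·atan2(√a, √(1-a))=1.258532330; dist=6371·c=8018.109 ≈ 8018.1 km; running total=32700.1 km
Leg 5 bearing: y=sinΔλ·cosφ2=-0.77212758, x=cosφ1·sinφ2-sinφ1·cosφ2·cosΔλ=0.55627205; θ=atan2(y, x)=-54.2295° <0 so +360° → 305.7705° ≈ 305.8°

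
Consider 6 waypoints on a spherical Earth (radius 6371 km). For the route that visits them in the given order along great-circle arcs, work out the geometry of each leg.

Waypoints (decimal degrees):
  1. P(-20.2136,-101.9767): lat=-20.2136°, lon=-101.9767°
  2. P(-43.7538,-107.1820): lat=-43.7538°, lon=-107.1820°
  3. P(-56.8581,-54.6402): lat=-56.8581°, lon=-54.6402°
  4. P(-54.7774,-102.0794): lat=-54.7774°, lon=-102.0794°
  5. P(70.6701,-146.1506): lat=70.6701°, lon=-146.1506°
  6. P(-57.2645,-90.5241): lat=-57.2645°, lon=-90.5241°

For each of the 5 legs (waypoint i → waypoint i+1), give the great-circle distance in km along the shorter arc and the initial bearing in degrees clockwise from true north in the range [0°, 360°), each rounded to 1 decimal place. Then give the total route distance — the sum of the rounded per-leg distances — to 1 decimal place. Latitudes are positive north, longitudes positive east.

Leg 1: dist=2661.8 km, bearing=189.3°
Leg 2: dist=3891.0 km, bearing=130.8°
Leg 3: dist=2912.8 km, bearing=254.2°
Leg 4: dist=14380.2 km, bearing=342.7°
Leg 5: dist=14882.8 km, bearing=141.8°
Total: 38728.6 km

Leg 1: φ1=-0.3527939, φ2=-0.7636479, Δφ=-0.4108540, Δλ=-0.0908496 rad; a=sin²(Δφ/2)+cosφ1·cosφ2·sin²(Δλ/2)=0.0430076458; c=2·atan2(√a, √(1-a))=0.417797768; dist=6371·c=2661.790 ≈ 2661.8 km; running total=2661.8 km
Leg 1 bearing: y=sinΔλ·cosφ2=-0.06553209, x=cosφ1·sinφ2-sinφ1·cosφ2·cosΔλ=-0.40042165; θ=atan2(y, x)=-170.7055° <0 so +360° → 189.2945° ≈ 189.3°
Leg 2: φ1=-0.7636479, φ2=-0.9923611, Δφ=-0.2287132, Δλ=0.9170274 rad; a=sin²(Δφ/2)+cosφ1·cosφ2·sin²(Δλ/2)=0.0903852312; c=2·atan2(√a, √(1-a))=0.610730120; dist=6371·c=3890.962 ≈ 3891.0 km; running total=6552.8 km
Leg 2 bearing: y=sinΔλ·cosφ2=0.43398041, x=cosφ1·sinφ2-sinφ1·cosφ2·cosΔλ=-0.37486526; θ=atan2(y, x)=130.8199° ≈ 130.8°
Leg 3: φ1=-0.9923611, φ2=-0.9560460, Δφ=0.0363151, Δλ=-0.8279702 rad; a=sin²(Δφ/2)+cosφ1·cosφ2·sin²(Δλ/2)=0.0513528287; c=2·atan2(√a, √(1-a))=0.457194779; dist=6371·c=2912.788 ≈ 2912.8 km; running total=9465.6 km
Leg 3 bearing: y=sinΔλ·cosφ2=-0.42481437, x=cosφ1·sinφ2-sinφ1·cosφ2·cosΔλ=-0.11998173; θ=atan2(y, x)=-105.7714° <0 so +360° → 254.2286° ≈ 254.2°
Leg 4: φ1=-0.9560460, φ2=1.2334259, Δφ=2.1894719, Δλ=-0.7691875 rad; a=sin²(Δφ/2)+cosφ1·cosφ2·sin²(Δλ/2)=0.8168512047; c=2·atan2(√a, √(1-a))=2.257126302; dist=6371·c=14380.152 ≈ 14380.2 km; running total=23845.8 km
Leg 4 bearing: y=sinΔλ·cosφ2=-0.23023241, x=cosφ1·sinφ2-sinφ1·cosφ2·cosΔλ=0.73852170; θ=atan2(y, x)=-17.3147° <0 so +360° → 342.6853° ≈ 342.7°
Leg 5: φ1=1.2334259, φ2=-0.9994541, Δφ=-2.2328800, Δλ=0.9708656 rad; a=sin²(Δφ/2)+cosφ1·cosφ2·sin²(Δλ/2)=0.8463495034; c=2·atan2(√a, √(1-a))=2.336020931; dist=6371·c=14882.789 ≈ 14882.8 km; running total=38728.6 km
Leg 5 bearing: y=sinΔλ·cosφ2=0.44633096, x=cosφ1·sinφ2-sinφ1·cosφ2·cosΔλ=-0.56653046; θ=atan2(y, x)=141.7678° ≈ 141.8°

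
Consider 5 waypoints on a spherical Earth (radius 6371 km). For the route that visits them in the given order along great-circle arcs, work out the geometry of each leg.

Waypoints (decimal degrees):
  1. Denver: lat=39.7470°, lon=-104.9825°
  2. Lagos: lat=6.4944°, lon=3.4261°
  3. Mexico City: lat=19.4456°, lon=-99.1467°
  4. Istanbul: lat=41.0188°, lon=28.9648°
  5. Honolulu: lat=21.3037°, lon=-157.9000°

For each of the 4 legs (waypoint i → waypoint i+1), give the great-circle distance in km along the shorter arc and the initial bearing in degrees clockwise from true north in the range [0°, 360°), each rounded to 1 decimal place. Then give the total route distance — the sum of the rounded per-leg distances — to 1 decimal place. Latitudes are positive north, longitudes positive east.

Leg 1: dist=11089.0 km, bearing=73.0°
Leg 2: dist=11071.9 km, bearing=291.0°
Leg 3: dist=11424.7 km, bearing=37.5°
Leg 4: dist=13048.9 km, bearing=7.2°
Total: 46634.5 km

Leg 1: φ1=0.6937160, φ2=0.1133487, Δφ=-0.5803674, Δλ=1.8920870 rad; a=sin²(Δφ/2)+cosφ1·cosφ2·sin²(Δλ/2)=0.5844631300; c=2·atan2(√a, √(1-a))=1.740536498; dist=6371·c=11088.958 ≈ 11089.0 km; running total=11089.0 km
Leg 1 bearing: y=sinΔλ·cosφ2=0.94273991, x=cosφ1·sinφ2-sinφ1·cosφ2·cosΔλ=0.28758544; θ=atan2(y, x)=73.0355° ≈ 73.0°
Leg 2: φ1=0.1133487, φ2=0.3393897, Δφ=0.2260411, Δλ=-1.7902331 rad; a=sin²(Δφ/2)+cosφ1·cosφ2·sin²(Δλ/2)=0.5831457432; c=2·atan2(√a, √(1-a))=1.737863916; dist=6371·c=11071.931 ≈ 11071.9 km; running total=22160.9 km
Leg 2 bearing: y=sinΔλ·cosφ2=-0.92034607, x=cosφ1·sinφ2-sinφ1·cosφ2·cosΔλ=0.35399189; θ=atan2(y, x)=-68.9618° <0 so +360° → 291.0382° ≈ 291.0°
Leg 3: φ1=0.3393897, φ2=0.7159131, Δφ=0.3765234, Δλ=2.2359675 rad; a=sin²(Δφ/2)+cosφ1·cosφ2·sin²(Δλ/2)=0.6103071658; c=2·atan2(√a, √(1-a))=1.793240603; dist=6371·c=11424.736 ≈ 11424.7 km; running total=33585.6 km
Leg 3 bearing: y=sinΔλ·cosφ2=0.59364451, x=cosφ1·sinφ2-sinφ1·cosφ2·cosΔλ=0.77389632; θ=atan2(y, x)=37.4913° ≈ 37.5°
Leg 4: φ1=0.7159131, φ2=0.3718197, Δφ=-0.3440934, Δλ=-3.2614060 rad; a=sin²(Δφ/2)+cosφ1·cosφ2·sin²(Δλ/2)=0.7297274635; c=2·atan2(√a, √(1-a))=2.048177746; dist=6371·c=13048.940 ≈ 13048.9 km; running total=46634.5 km
Leg 4 bearing: y=sinΔλ·cosφ2=0.11135937, x=cosφ1·sinφ2-sinφ1·cosφ2·cosΔλ=0.88119252; θ=atan2(y, x)=7.2025° ≈ 7.2°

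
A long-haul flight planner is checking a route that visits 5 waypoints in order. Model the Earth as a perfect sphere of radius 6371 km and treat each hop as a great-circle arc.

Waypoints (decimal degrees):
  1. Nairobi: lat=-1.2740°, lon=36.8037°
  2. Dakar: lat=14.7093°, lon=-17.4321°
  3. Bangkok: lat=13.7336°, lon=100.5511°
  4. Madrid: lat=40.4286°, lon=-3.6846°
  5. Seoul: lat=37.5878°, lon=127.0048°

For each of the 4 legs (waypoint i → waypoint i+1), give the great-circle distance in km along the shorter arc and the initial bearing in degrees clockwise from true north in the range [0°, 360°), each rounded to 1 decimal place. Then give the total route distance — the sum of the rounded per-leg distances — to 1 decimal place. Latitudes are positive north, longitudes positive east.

Leg 1: dist=6224.5 km, bearing=288.8°
Leg 2: dist=12494.9 km, bearing=68.1°
Leg 3: dist=10185.2 km, bearing=312.4°
Leg 4: dist=9992.8 km, bearing=36.9°
Total: 38897.4 km

Leg 1: φ1=-0.0222355, φ2=0.2567257, Δφ=0.2789612, Δλ=-0.9465933 rad; a=sin²(Δφ/2)+cosφ1·cosφ2·sin²(Δλ/2)=0.2202444409; c=2·atan2(√a, √(1-a))=0.977000495; dist=6371·c=6224.470 ≈ 6224.5 km; running total=6224.5 km
Leg 1 bearing: y=sinΔλ·cosφ2=-0.78483583, x=cosφ1·sinφ2-sinφ1·cosφ2·cosΔλ=0.26642078; θ=atan2(y, x)=-71.2497° <0 so +360° → 288.7503° ≈ 288.8°
Leg 2: φ1=0.2567257, φ2=0.2396965, Δφ=-0.0170292, Δλ=2.0591953 rad; a=sin²(Δφ/2)+cosφ1·cosφ2·sin²(Δλ/2)=0.6902892095; c=2·atan2(√a, √(1-a))=1.961218031; dist=6371·c=12494.920 ≈ 12494.9 km; running total=18719.4 km
Leg 2 bearing: y=sinΔλ·cosφ2=0.85783786, x=cosφ1·sinφ2-sinφ1·cosφ2·cosΔλ=0.34536107; θ=atan2(y, x)=68.0705° ≈ 68.1°
Leg 3: φ1=0.2396965, φ2=0.7056122, Δφ=0.4659156, Δλ=-1.8192562 rad; a=sin²(Δφ/2)+cosφ1·cosφ2·sin²(Δλ/2)=0.5139402943; c=2·atan2(√a, √(1-a))=1.598680529; dist=6371·c=10185.194 ≈ 10185.2 km; running total=28904.6 km
Leg 3 bearing: y=sinΔλ·cosφ2=-0.73783955, x=cosφ1·sinφ2-sinφ1·cosφ2·cosΔλ=0.67440008; θ=atan2(y, x)=-47.5721° <0 so +360° → 312.4279° ≈ 312.4°
Leg 4: φ1=0.7056122, φ2=0.6560309, Δφ=-0.0495813, Δλ=2.2809603 rad; a=sin²(Δφ/2)+cosφ1·cosφ2·sin²(Δλ/2)=0.4988461811; c=2·atan2(√a, √(1-a))=1.568488687; dist=6371·c=9992.841 ≈ 9992.8 km; running total=38897.4 km
Leg 4 bearing: y=sinΔλ·cosφ2=0.60085605, x=cosφ1·sinφ2-sinφ1·cosφ2·cosΔλ=0.79935391; θ=atan2(y, x)=36.9313° ≈ 36.9°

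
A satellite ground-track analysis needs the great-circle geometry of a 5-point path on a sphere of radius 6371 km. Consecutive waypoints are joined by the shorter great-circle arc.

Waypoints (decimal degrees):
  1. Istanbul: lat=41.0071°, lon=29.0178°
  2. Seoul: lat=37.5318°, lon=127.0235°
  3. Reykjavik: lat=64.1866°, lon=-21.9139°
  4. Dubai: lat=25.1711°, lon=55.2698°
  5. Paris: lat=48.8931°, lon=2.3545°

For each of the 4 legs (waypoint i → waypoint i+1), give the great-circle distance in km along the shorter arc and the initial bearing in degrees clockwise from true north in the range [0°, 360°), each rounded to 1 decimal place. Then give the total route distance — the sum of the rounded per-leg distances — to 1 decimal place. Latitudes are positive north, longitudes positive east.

Leg 1: dist=7956.6 km, bearing=55.9°
Leg 2: dist=8380.5 km, bearing=346.6°
Leg 3: dist=6888.1 km, bearing=89.7°
Leg 4: dist=5249.8 km, bearing=314.4°
Total: 28475.0 km

Leg 1: φ1=0.7157089, φ2=0.6550535, Δφ=-0.0606554, Δλ=1.7105222 rad; a=sin²(Δφ/2)+cosφ1·cosφ2·sin²(Δλ/2)=0.3418076726; c=2·atan2(√a, √(1-a))=1.248880393; dist=6371·c=7956.617 ≈ 7956.6 km; running total=7956.6 km
Leg 1 bearing: y=sinΔλ·cosφ2=0.78528679, x=cosφ1·sinφ2-sinφ1·cosφ2·cosΔλ=0.53218926; θ=atan2(y, x)=55.8745° ≈ 55.9°
Leg 2: φ1=0.6550535, φ2=1.1202675, Δφ=0.4652140, Δλ=-2.5994480 rad; a=sin²(Δφ/2)+cosφ1·cosφ2·sin²(Δλ/2)=0.3736909624; c=2·atan2(√a, √(1-a))=1.315411187; dist=6371·c=8380.485 ≈ 8380.5 km; running total=16337.1 km
Leg 2 bearing: y=sinΔλ·cosφ2=-0.22467669, x=cosφ1·sinφ2-sinφ1·cosφ2·cosΔλ=0.94111874; θ=atan2(y, x)=-13.4271° <0 so +360° → 346.5729° ≈ 346.6°
Leg 3: φ1=1.1202675, φ2=0.4393186, Δφ=-0.6809489, Δλ=1.3471097 rad; a=sin²(Δφ/2)+cosφ1·cosφ2·sin²(Δλ/2)=0.2648485803; c=2·atan2(√a, √(1-a))=1.081162421; dist=6371·c=6888.086 ≈ 6888.1 km; running total=23225.2 km
Leg 3 bearing: y=sinΔλ·cosφ2=0.88249375, x=cosφ1·sinφ2-sinφ1·cosφ2·cosΔλ=0.00447420; θ=atan2(y, x)=89.7095° ≈ 89.7°
Leg 4: φ1=0.4393186, φ2=0.8533456, Δφ=0.4140270, Δλ=-0.9235462 rad; a=sin²(Δφ/2)+cosφ1·cosφ2·sin²(Δλ/2)=0.1603616746; c=2·atan2(√a, √(1-a))=0.824019790; dist=6371·c=5249.830 ≈ 5249.8 km; running total=28475.0 km
Leg 4 bearing: y=sinΔλ·cosφ2=-0.52449019, x=cosφ1·sinφ2-sinφ1·cosφ2·cosΔλ=0.51331595; θ=atan2(y, x)=-45.6169° <0 so +360° → 314.3831° ≈ 314.4°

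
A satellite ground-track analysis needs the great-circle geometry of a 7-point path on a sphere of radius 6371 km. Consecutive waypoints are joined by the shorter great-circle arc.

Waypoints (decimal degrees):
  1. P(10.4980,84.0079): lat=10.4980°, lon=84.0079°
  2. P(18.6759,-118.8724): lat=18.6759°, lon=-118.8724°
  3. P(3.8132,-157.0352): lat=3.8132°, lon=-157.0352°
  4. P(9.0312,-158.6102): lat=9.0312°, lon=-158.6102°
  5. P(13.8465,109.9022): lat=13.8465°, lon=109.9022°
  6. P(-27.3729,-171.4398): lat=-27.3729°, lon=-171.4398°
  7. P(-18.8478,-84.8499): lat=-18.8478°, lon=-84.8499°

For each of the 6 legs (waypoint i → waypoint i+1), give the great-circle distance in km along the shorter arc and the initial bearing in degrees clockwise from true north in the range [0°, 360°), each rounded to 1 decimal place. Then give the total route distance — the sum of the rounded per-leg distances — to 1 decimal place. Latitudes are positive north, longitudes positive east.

Leg 1: dist=15913.8 km, bearing=37.9°
Leg 2: dist=4463.0 km, bearing=253.0°
Leg 3: dist=605.7 km, bearing=343.4°
Leg 4: dist=9926.8 km, bearing=283.9°
Leg 5: dist=9628.0 km, bearing=119.3°
Leg 6: dist=8734.3 km, bearing=105.4°
Total: 49271.6 km

Leg 1: φ1=0.1832247, φ2=0.3259559, Δφ=0.1427313, Δλ=-3.5409292 rad; a=sin²(Δφ/2)+cosφ1·cosφ2·sin²(Δλ/2)=0.8999269860; c=2·atan2(√a, √(1-a))=2.497848204; dist=6371·c=15913.791 ≈ 15913.8 km; running total=15913.8 km
Leg 1 bearing: y=sinΔλ·cosφ2=0.36833457, x=cosφ1·sinφ2-sinφ1·cosφ2·cosΔλ=0.47388107; θ=atan2(y, x)=37.8569° ≈ 37.9°
Leg 2: φ1=0.3259559, φ2=0.0665529, Δφ=-0.2594031, Δλ=-0.6660665 rad; a=sin²(Δφ/2)+cosφ1·cosφ2·sin²(Δλ/2)=0.1177478300; c=2·atan2(√a, √(1-a))=0.700524267; dist=6371·c=4463.040 ≈ 4463.0 km; running total=20376.8 km
Leg 2 bearing: y=sinΔλ·cosφ2=-0.61653012, x=cosφ1·sinφ2-sinφ1·cosφ2·cosΔλ=-0.18821192; θ=atan2(y, x)=-106.9762° <0 so +360° → 253.0238° ≈ 253.0°
Leg 3: φ1=0.0665529, φ2=0.1576242, Δφ=0.0910713, Δλ=-0.0274889 rad; a=sin²(Δφ/2)+cosφ1·cosφ2·sin²(Δλ/2)=0.0022582055; c=2·atan2(√a, √(1-a))=0.095076967; dist=6371·c=605.735 ≈ 605.7 km; running total=20982.5 km
Leg 3 bearing: y=sinΔλ·cosφ2=-0.02714474, x=cosφ1·sinφ2-sinφ1·cosφ2·cosΔλ=0.09097026; θ=atan2(y, x)=-16.6146° <0 so +360° → 343.3854° ≈ 343.4°
Leg 4: φ1=0.1576242, φ2=0.2416670, Δφ=0.0840428, Δλ=4.6864255 rad; a=sin²(Δφ/2)+cosφ1·cosφ2·sin²(Δλ/2)=0.4936634341; c=2·atan2(√a, √(1-a))=1.558122856; dist=6371·c=9926.801 ≈ 9926.8 km; running total=30909.3 km
Leg 4 bearing: y=sinΔλ·cosφ2=-0.97061313, x=cosφ1·sinφ2-sinφ1·cosφ2·cosΔλ=0.24031134; θ=atan2(y, x)=-76.0939° <0 so +360° → 283.9061° ≈ 283.9°
Leg 5: φ1=0.2416670, φ2=-0.4777472, Δφ=-0.7194142, Δλ=-4.9103442 rad; a=sin²(Δφ/2)+cosφ1·cosφ2·sin²(Δλ/2)=0.4702326976; c=2·atan2(√a, √(1-a))=1.511226497; dist=6371·c=9628.024 ≈ 9628.0 km; running total=40537.3 km
Leg 5 bearing: y=sinΔλ·cosφ2=0.87069034, x=cosφ1·sinφ2-sinφ1·cosφ2·cosΔλ=-0.48821507; θ=atan2(y, x)=119.2803° ≈ 119.3°
Leg 6: φ1=-0.4777472, φ2=-0.3289562, Δφ=0.1487911, Δλ=1.5112789 rad; a=sin²(Δφ/2)+cosφ1·cosφ2·sin²(Δλ/2)=0.4007378621; c=2·atan2(√a, √(1-a))=1.370944330; dist=6371·c=8734.286 ≈ 8734.3 km; running total=49271.6 km
Leg 6 bearing: y=sinΔλ·cosφ2=0.94470437, x=cosφ1·sinφ2-sinφ1·cosφ2·cosΔλ=-0.26100145; θ=atan2(y, x)=105.4443° ≈ 105.4°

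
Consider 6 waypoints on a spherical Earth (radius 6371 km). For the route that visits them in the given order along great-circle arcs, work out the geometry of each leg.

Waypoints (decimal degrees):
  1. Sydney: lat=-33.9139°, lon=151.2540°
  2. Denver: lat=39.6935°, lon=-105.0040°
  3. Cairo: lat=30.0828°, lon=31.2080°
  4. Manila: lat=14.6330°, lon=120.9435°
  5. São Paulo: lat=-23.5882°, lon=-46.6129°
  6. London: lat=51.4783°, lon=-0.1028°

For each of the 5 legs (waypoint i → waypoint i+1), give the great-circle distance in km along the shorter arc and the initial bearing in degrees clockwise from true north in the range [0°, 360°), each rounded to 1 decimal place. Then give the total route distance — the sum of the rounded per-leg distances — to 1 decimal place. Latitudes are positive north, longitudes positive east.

Leg 1: φ1=-0.5919092, φ2=0.6927823, Δφ=1.2846915, Δλ=-4.4725458 rad; a=sin²(Δφ/2)+cosφ1·cosφ2·sin²(Δλ/2)=0.7540206588; c=2·atan2(√a, √(1-a))=2.103705574; dist=6371·c=13402.708 ≈ 13402.7 km; running total=13402.7 km
Leg 1 bearing: y=sinΔλ·cosφ2=0.74744607, x=cosφ1·sinφ2-sinφ1·cosφ2·cosΔλ=0.42804018; θ=atan2(y, x)=60.2015° ≈ 60.2°
Leg 2: φ1=0.6927823, φ2=0.5250439, Δφ=-0.1677384, Δλ=2.3773479 rad; a=sin²(Δφ/2)+cosφ1·cosφ2·sin²(Δλ/2)=0.5802618550; c=2·atan2(√a, √(1-a))=1.732017548; dist=6371·c=11034.684 ≈ 11034.7 km; running total=24437.4 km
Leg 2 bearing: y=sinΔλ·cosφ2=0.59878201, x=cosφ1·sinφ2-sinφ1·cosφ2·cosΔλ=0.78466059; θ=atan2(y, x)=37.3476° ≈ 37.3°
Leg 3: φ1=0.5250439, φ2=0.2553940, Δφ=-0.2696499, Δλ=1.5661799 rad; a=sin²(Δφ/2)+cosφ1·cosφ2·sin²(Δλ/2)=0.4347528160; c=2·atan2(√a, √(1-a))=1.439928732; dist=6371·c=9173.786 ≈ 9173.8 km; running total=33611.2 km
Leg 3 bearing: y=sinΔλ·cosφ2=0.96755352, x=cosφ1·sinφ2-sinφ1·cosφ2·cosΔλ=0.21635944; θ=atan2(y, x)=77.3952° ≈ 77.4°
Leg 4: φ1=0.2553940, φ2=-0.4116918, Δφ=-0.6670858, Δλ=-2.9244109 rad; a=sin²(Δφ/2)+cosφ1·cosφ2·sin²(Δλ/2)=0.9834900359; c=2·atan2(√a, √(1-a))=2.883898009; dist=6371·c=18373.314 ≈ 18373.3 km; running total=51984.5 km
Leg 4 bearing: y=sinΔλ·cosφ2=-0.19747421, x=cosφ1·sinφ2-sinφ1·cosφ2·cosΔλ=-0.16110083; θ=atan2(y, x)=-129.2078° <0 so +360° → 230.7922° ≈ 230.8°
Leg 5: φ1=-0.4116918, φ2=0.8984658, Δφ=1.3101576, Δλ=0.8117544 rad; a=sin²(Δφ/2)+cosφ1·cosφ2·sin²(Δλ/2)=0.4601268673; c=2·atan2(√a, √(1-a))=1.490965295; dist=6371·c=9498.940 ≈ 9498.9 km; running total=61483.4 km
Leg 5 bearing: y=sinΔλ·cosφ2=0.45184670, x=cosφ1·sinφ2-sinφ1·cosφ2·cosΔλ=0.88852411; θ=atan2(y, x)=26.9550° ≈ 27.0°

Leg 1: dist=13402.7 km, bearing=60.2°
Leg 2: dist=11034.7 km, bearing=37.3°
Leg 3: dist=9173.8 km, bearing=77.4°
Leg 4: dist=18373.3 km, bearing=230.8°
Leg 5: dist=9498.9 km, bearing=27.0°
Total: 61483.4 km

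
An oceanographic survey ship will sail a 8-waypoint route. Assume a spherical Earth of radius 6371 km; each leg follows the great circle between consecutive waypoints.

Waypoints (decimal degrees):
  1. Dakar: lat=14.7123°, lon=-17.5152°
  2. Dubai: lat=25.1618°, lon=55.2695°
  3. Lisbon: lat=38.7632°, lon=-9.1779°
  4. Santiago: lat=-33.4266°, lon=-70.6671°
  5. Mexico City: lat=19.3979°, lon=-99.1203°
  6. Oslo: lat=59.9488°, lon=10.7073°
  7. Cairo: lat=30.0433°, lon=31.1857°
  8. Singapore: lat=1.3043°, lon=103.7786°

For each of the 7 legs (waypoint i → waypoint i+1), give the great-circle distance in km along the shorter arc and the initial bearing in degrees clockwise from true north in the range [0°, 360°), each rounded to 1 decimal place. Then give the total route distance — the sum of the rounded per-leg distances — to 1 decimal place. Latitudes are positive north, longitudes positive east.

Leg 1: dist=7612.9 km, bearing=68.3°
Leg 2: dist=6138.7 km, bearing=301.1°
Leg 3: dist=10225.9 km, bearing=227.2°
Leg 4: dist=6604.0 km, bearing=328.5°
Leg 5: dist=9194.5 km, bearing=28.4°
Leg 6: dist=3660.3 km, bearing=146.1°
Leg 7: dist=8263.8 km, bearing=97.8°
Total: 51700.1 km

Leg 1: φ1=0.2567781, φ2=0.4391563, Δφ=0.1823782, Δλ=1.2703327 rad; a=sin²(Δφ/2)+cosφ1·cosφ2·sin²(Δλ/2)=0.3164617161; c=2·atan2(√a, √(1-a))=1.194932094; dist=6371·c=7612.912 ≈ 7612.9 km; running total=7612.9 km
Leg 1 bearing: y=sinΔλ·cosφ2=0.86456119, x=cosφ1·sinφ2-sinφ1·cosφ2·cosΔλ=0.34320365; θ=atan2(y, x)=68.3485° ≈ 68.3°
Leg 2: φ1=0.4391563, φ2=0.6765455, Δφ=0.2373892, Δλ=-1.1248193 rad; a=sin²(Δφ/2)+cosφ1·cosφ2·sin²(Δλ/2)=0.2146887986; c=2·atan2(√a, √(1-a))=0.963532764; dist=6371·c=6138.667 ≈ 6138.7 km; running total=13751.6 km
Leg 2 bearing: y=sinΔλ·cosφ2=-0.70347361, x=cosφ1·sinφ2-sinφ1·cosφ2·cosΔλ=0.42369205; θ=atan2(y, x)=-58.9400° <0 so +360° → 301.0600° ≈ 301.1°
Leg 3: φ1=0.6765455, φ2=-0.5834042, Δφ=-1.2599497, Δλ=-1.0731890 rad; a=sin²(Δφ/2)+cosφ1·cosφ2·sin²(Δλ/2)=0.5171371291; c=2·atan2(√a, √(1-a))=1.605077299; dist=6371·c=10225.947 ≈ 10225.9 km; running total=23977.5 km
Leg 3 bearing: y=sinΔλ·cosφ2=-0.73337884, x=cosφ1·sinφ2-sinφ1·cosφ2·cosΔλ=-0.67895564; θ=atan2(y, x)=-132.7932° <0 so +360° → 227.2068° ≈ 227.2°
Leg 4: φ1=-0.5834042, φ2=0.3385572, Δφ=0.9219615, Δλ=-0.4966020 rad; a=sin²(Δφ/2)+cosφ1·cosφ2·sin²(Δλ/2)=0.2454160578; c=2·atan2(√a, √(1-a))=1.036578640; dist=6371·c=6604.043 ≈ 6604.0 km; running total=30581.5 km
Leg 4 bearing: y=sinΔλ·cosφ2=-0.44939553, x=cosφ1·sinφ2-sinφ1·cosφ2·cosΔλ=0.73402433; θ=atan2(y, x)=-31.4764° <0 so +360° → 328.5236° ≈ 328.5°
Leg 5: φ1=0.3385572, φ2=1.0463039, Δφ=0.7077467, Δλ=1.9168532 rad; a=sin²(Δφ/2)+cosφ1·cosφ2·sin²(Δλ/2)=0.4363672196; c=2·atan2(√a, √(1-a))=1.443184694; dist=6371·c=9194.530 ≈ 9194.5 km; running total=39776.0 km
Leg 5 bearing: y=sinΔλ·cosφ2=0.47108656, x=cosφ1·sinφ2-sinφ1·cosφ2·cosΔλ=0.87285791; θ=atan2(y, x)=28.3560° ≈ 28.4°
Leg 6: φ1=1.0463039, φ2=0.5243545, Δφ=-0.5219494, Δλ=0.3574155 rad; a=sin²(Δφ/2)+cosφ1·cosφ2·sin²(Δλ/2)=0.0802730452; c=2·atan2(√a, √(1-a))=0.574518780; dist=6371·c=3660.259 ≈ 3660.3 km; running total=43436.3 km
Leg 6 bearing: y=sinΔλ·cosφ2=0.30285038, x=cosφ1·sinφ2-sinφ1·cosφ2·cosΔλ=-0.45121922; θ=atan2(y, x)=146.1312° ≈ 146.1°
Leg 7: φ1=0.5243545, φ2=0.0227643, Δφ=-0.5015902, Δλ=1.2669851 rad; a=sin²(Δφ/2)+cosφ1·cosφ2·sin²(Δλ/2)=0.3648524050; c=2·atan2(√a, √(1-a))=1.297096706; dist=6371·c=8263.803 ≈ 8263.8 km; running total=51700.1 km
Leg 7 bearing: y=sinΔλ·cosφ2=0.95395603, x=cosφ1·sinφ2-sinφ1·cosφ2·cosΔλ=-0.13003229; θ=atan2(y, x)=97.7621° ≈ 97.8°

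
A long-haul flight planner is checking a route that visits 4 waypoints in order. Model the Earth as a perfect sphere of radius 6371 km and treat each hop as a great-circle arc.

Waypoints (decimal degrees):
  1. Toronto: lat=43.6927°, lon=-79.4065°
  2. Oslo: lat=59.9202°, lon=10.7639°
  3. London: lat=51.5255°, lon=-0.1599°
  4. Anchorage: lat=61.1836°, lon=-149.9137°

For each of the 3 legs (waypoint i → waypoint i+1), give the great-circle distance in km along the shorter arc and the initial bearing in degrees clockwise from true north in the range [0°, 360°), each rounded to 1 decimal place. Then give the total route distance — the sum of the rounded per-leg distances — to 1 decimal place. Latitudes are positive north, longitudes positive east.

Leg 1: dist=5934.2 km, bearing=38.7°
Leg 2: dist=1154.2 km, bearing=220.9°
Leg 3: dist=7197.7 km, bearing=344.4°
Total: 14286.1 km

Leg 1: φ1=0.7625815, φ2=1.0458048, Δφ=0.2832233, Δλ=1.5737704 rad; a=sin²(Δφ/2)+cosφ1·cosφ2·sin²(Δλ/2)=0.2016587418; c=2·atan2(√a, √(1-a))=0.931435656; dist=6371·c=5934.177 ≈ 5934.2 km; running total=5934.2 km
Leg 1 bearing: y=sinΔλ·cosφ2=0.50120347, x=cosφ1·sinφ2-sinφ1·cosφ2·cosΔλ=0.62670970; θ=atan2(y, x)=38.6506° ≈ 38.7°
Leg 2: φ1=1.0458048, φ2=0.8992896, Δφ=-0.1465152, Δλ=-0.1906563 rad; a=sin²(Δφ/2)+cosφ1·cosφ2·sin²(Δλ/2)=0.0081822761; c=2·atan2(√a, √(1-a))=0.181159494; dist=6371·c=1154.167 ≈ 1154.2 km; running total=7088.4 km
Leg 2 bearing: y=sinΔλ·cosφ2=-0.11790257, x=cosφ1·sinφ2-sinφ1·cosφ2·cosΔλ=-0.13623615; θ=atan2(y, x)=-139.1262° <0 so +360° → 220.8738° ≈ 220.9°
Leg 3: φ1=0.8992896, φ2=1.0678553, Δφ=0.1685656, Δλ=-2.6136969 rad; a=sin²(Δφ/2)+cosφ1·cosφ2·sin²(Δλ/2)=0.2865617536; c=2·atan2(√a, √(1-a))=1.129760400; dist=6371·c=7197.704 ≈ 7197.7 km; running total=14286.1 km
Leg 3 bearing: y=sinΔλ·cosφ2=-0.24279370, x=cosφ1·sinφ2-sinφ1·cosφ2·cosΔλ=0.87110716; θ=atan2(y, x)=-15.5741° <0 so +360° → 344.4259° ≈ 344.4°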